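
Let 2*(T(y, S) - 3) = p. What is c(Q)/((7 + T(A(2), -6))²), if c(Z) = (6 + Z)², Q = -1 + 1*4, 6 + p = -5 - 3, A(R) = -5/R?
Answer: 9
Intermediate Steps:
p = -14 (p = -6 + (-5 - 3) = -6 - 8 = -14)
T(y, S) = -4 (T(y, S) = 3 + (½)*(-14) = 3 - 7 = -4)
Q = 3 (Q = -1 + 4 = 3)
c(Q)/((7 + T(A(2), -6))²) = (6 + 3)²/((7 - 4)²) = 9²/(3²) = 81/9 = 81*(⅑) = 9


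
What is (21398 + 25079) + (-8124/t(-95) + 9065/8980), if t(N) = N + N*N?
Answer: 372706369473/8019140 ≈ 46477.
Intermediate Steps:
t(N) = N + N²
(21398 + 25079) + (-8124/t(-95) + 9065/8980) = (21398 + 25079) + (-8124*(-1/(95*(1 - 95))) + 9065/8980) = 46477 + (-8124/((-95*(-94))) + 9065*(1/8980)) = 46477 + (-8124/8930 + 1813/1796) = 46477 + (-8124*1/8930 + 1813/1796) = 46477 + (-4062/4465 + 1813/1796) = 46477 + 799693/8019140 = 372706369473/8019140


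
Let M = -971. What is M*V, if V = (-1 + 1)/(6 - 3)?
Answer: 0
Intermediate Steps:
V = 0 (V = 0/3 = 0*(⅓) = 0)
M*V = -971*0 = 0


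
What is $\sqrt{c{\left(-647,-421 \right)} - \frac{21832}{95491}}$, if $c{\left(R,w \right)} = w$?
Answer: $\frac{i \sqrt{3840986344613}}{95491} \approx 20.524 i$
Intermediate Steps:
$\sqrt{c{\left(-647,-421 \right)} - \frac{21832}{95491}} = \sqrt{-421 - \frac{21832}{95491}} = \sqrt{- \frac{40223543}{95491}} = \frac{i \sqrt{3840986344613}}{95491}$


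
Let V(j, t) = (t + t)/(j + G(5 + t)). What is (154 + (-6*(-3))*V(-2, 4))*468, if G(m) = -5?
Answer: 437112/7 ≈ 62445.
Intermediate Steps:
V(j, t) = 2*t/(-5 + j) (V(j, t) = (t + t)/(j - 5) = (2*t)/(-5 + j) = 2*t/(-5 + j))
(154 + (-6*(-3))*V(-2, 4))*468 = (154 + (-6*(-3))*(2*4/(-5 - 2)))*468 = (154 + 18*(2*4/(-7)))*468 = (154 + 18*(2*4*(-⅐)))*468 = (154 + 18*(-8/7))*468 = (154 - 144/7)*468 = (934/7)*468 = 437112/7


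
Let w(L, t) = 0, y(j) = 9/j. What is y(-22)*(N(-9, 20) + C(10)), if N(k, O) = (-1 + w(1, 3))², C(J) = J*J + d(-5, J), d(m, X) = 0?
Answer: -909/22 ≈ -41.318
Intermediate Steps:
C(J) = J² (C(J) = J*J + 0 = J² + 0 = J²)
N(k, O) = 1 (N(k, O) = (-1 + 0)² = (-1)² = 1)
y(-22)*(N(-9, 20) + C(10)) = (9/(-22))*(1 + 10²) = (9*(-1/22))*(1 + 100) = -9/22*101 = -909/22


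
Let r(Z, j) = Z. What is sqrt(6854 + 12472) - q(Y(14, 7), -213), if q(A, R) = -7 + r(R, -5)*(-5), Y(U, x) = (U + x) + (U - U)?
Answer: -1058 + sqrt(19326) ≈ -918.98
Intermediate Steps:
Y(U, x) = U + x (Y(U, x) = (U + x) + 0 = U + x)
q(A, R) = -7 - 5*R (q(A, R) = -7 + R*(-5) = -7 - 5*R)
sqrt(6854 + 12472) - q(Y(14, 7), -213) = sqrt(6854 + 12472) - (-7 - 5*(-213)) = sqrt(19326) - (-7 + 1065) = sqrt(19326) - 1*1058 = sqrt(19326) - 1058 = -1058 + sqrt(19326)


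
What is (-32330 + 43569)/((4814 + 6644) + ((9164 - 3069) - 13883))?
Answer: 11239/3670 ≈ 3.0624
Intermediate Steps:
(-32330 + 43569)/((4814 + 6644) + ((9164 - 3069) - 13883)) = 11239/(11458 + (6095 - 13883)) = 11239/(11458 - 7788) = 11239/3670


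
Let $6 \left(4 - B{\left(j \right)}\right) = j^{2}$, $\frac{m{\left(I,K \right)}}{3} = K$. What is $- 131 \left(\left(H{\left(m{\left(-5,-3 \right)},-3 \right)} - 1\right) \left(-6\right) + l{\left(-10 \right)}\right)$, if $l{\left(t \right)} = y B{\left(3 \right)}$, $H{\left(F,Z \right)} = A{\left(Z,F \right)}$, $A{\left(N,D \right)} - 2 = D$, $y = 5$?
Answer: $- \frac{15851}{2} \approx -7925.5$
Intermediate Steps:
$m{\left(I,K \right)} = 3 K$
$A{\left(N,D \right)} = 2 + D$
$H{\left(F,Z \right)} = 2 + F$
$B{\left(j \right)} = 4 - \frac{j^{2}}{6}$
$l{\left(t \right)} = \frac{25}{2}$ ($l{\left(t \right)} = 5 \left(4 - \frac{3^{2}}{6}\right) = 5 \left(4 - \frac{3}{2}\right) = 5 \cdot \frac{5}{2} = \frac{25}{2}$)
$- 131 \left(\left(H{\left(m{\left(-5,-3 \right)},-3 \right)} - 1\right) \left(-6\right) + l{\left(-10 \right)}\right) = - 131 \left(\left(\left(2 + 3 \left(-3\right)\right) - 1\right) \left(-6\right) + \frac{25}{2}\right) = - 131 \left(\left(\left(2 - 9\right) - 1\right) \left(-6\right) + \frac{25}{2}\right) = - 131 \left(\left(-7 - 1\right) \left(-6\right) + \frac{25}{2}\right) = - 131 \left(\left(-8\right) \left(-6\right) + \frac{25}{2}\right) = - 131 \left(48 + \frac{25}{2}\right) = \left(-131\right) \frac{121}{2} = - \frac{15851}{2}$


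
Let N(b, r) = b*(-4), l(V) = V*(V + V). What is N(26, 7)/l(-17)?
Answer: -52/289 ≈ -0.17993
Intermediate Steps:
l(V) = 2*V**2 (l(V) = V*(2*V) = 2*V**2)
N(b, r) = -4*b
N(26, 7)/l(-17) = (-4*26)/((2*(-17)**2)) = -104/(2*289) = -104/578 = -104*1/578 = -52/289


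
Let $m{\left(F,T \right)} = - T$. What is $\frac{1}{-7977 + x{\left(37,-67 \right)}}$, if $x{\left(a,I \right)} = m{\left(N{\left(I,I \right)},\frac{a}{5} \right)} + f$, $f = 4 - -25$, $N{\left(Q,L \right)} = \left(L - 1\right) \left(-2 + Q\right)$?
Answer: $- \frac{5}{39777} \approx -0.0001257$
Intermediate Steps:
$N{\left(Q,L \right)} = \left(-1 + L\right) \left(-2 + Q\right)$
$f = 29$ ($f = 4 + 25 = 29$)
$x{\left(a,I \right)} = 29 - \frac{a}{5}$ ($x{\left(a,I \right)} = - \frac{a}{5} + 29 = 29 - \frac{a}{5}$)
$\frac{1}{-7977 + x{\left(37,-67 \right)}} = \frac{1}{-7977 + \left(29 - \frac{37}{5}\right)} = \frac{1}{-7977 + \frac{108}{5}} = \frac{1}{- \frac{39777}{5}} = - \frac{5}{39777}$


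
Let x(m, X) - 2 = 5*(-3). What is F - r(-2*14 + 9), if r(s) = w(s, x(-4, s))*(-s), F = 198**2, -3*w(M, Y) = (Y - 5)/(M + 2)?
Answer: 666582/17 ≈ 39211.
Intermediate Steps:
x(m, X) = -13 (x(m, X) = 2 + 5*(-3) = 2 - 15 = -13)
w(M, Y) = -(-5 + Y)/(3*(2 + M)) (w(M, Y) = -(Y - 5)/(3*(M + 2)) = -(-5 + Y)/(3*(2 + M)))
F = 39204
r(s) = -6*s/(2 + s) (r(s) = ((5 - 1*(-13))/(3*(2 + s)))*(-s) = ((5 + 13)/(3*(2 + s)))*(-s) = ((1/3)*18/(2 + s))*(-s) = (6/(2 + s))*(-s) = -6*s/(2 + s))
F - r(-2*14 + 9) = 39204 - (-6)*(-2*14 + 9)/(2 + (-2*14 + 9)) = 39204 - (-6)*(-28 + 9)/(2 + (-28 + 9)) = 39204 - (-6)*(-19)/(2 - 19) = 39204 - (-6)*(-19)/(-17) = 39204 - (-6)*(-19)*(-1)/17 = 39204 - 1*(-114/17) = 39204 + 114/17 = 666582/17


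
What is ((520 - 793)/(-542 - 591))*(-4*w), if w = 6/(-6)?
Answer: 1092/1133 ≈ 0.96381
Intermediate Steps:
w = -1 (w = 6*(-1/6) = -1)
((520 - 793)/(-542 - 591))*(-4*w) = ((520 - 793)/(-542 - 591))*(-4*(-1)) = -273/(-1133)*4 = -273*(-1/1133)*4 = (273/1133)*4 = 1092/1133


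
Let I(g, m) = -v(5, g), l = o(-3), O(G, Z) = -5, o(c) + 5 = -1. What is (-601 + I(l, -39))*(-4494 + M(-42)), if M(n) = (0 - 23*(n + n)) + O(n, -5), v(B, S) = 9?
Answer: 1565870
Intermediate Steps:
o(c) = -6 (o(c) = -5 - 1 = -6)
l = -6
I(g, m) = -9 (I(g, m) = -1*9 = -9)
M(n) = -5 - 46*n (M(n) = (0 - 23*(n + n)) - 5 = (0 - 46*n) - 5 = -46*n - 5 = -5 - 46*n)
(-601 + I(l, -39))*(-4494 + M(-42)) = (-601 - 9)*(-4494 + (-5 - 46*(-42))) = -610*(-4494 + (-5 + 1932)) = -610*(-4494 + 1927) = -610*(-2567) = 1565870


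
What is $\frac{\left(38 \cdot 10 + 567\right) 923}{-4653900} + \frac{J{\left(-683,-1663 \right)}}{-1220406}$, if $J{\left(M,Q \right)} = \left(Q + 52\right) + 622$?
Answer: $- \frac{177021831631}{946607913900} \approx -0.18701$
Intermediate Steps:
$J{\left(M,Q \right)} = 674 + Q$ ($J{\left(M,Q \right)} = \left(52 + Q\right) + 622 = 674 + Q$)
$\frac{\left(38 \cdot 10 + 567\right) 923}{-4653900} + \frac{J{\left(-683,-1663 \right)}}{-1220406} = \frac{\left(38 \cdot 10 + 567\right) 923}{-4653900} + \frac{674 - 1663}{-1220406} = \left(380 + 567\right) 923 \left(- \frac{1}{4653900}\right) - - \frac{989}{1220406} = 947 \cdot 923 \left(- \frac{1}{4653900}\right) + \frac{989}{1220406} = 874081 \left(- \frac{1}{4653900}\right) + \frac{989}{1220406} = - \frac{874081}{4653900} + \frac{989}{1220406} = - \frac{177021831631}{946607913900}$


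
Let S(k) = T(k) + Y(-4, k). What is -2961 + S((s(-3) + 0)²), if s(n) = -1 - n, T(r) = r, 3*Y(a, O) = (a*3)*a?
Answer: -2941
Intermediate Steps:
Y(a, O) = a² (Y(a, O) = ((a*3)*a)/3 = ((3*a)*a)/3 = (3*a²)/3 = a²)
S(k) = 16 + k (S(k) = k + (-4)² = k + 16 = 16 + k)
-2961 + S((s(-3) + 0)²) = -2961 + (16 + ((-1 - 1*(-3)) + 0)²) = -2961 + (16 + ((-1 + 3) + 0)²) = -2961 + (16 + (2 + 0)²) = -2961 + (16 + 2²) = -2961 + (16 + 4) = -2961 + 20 = -2941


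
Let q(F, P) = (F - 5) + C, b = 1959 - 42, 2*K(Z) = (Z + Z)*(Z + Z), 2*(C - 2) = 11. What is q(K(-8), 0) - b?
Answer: -3573/2 ≈ -1786.5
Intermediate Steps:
C = 15/2 (C = 2 + (½)*11 = 2 + 11/2 = 15/2 ≈ 7.5000)
K(Z) = 2*Z² (K(Z) = ((Z + Z)*(Z + Z))/2 = ((2*Z)*(2*Z))/2 = (4*Z²)/2 = 2*Z²)
b = 1917
q(F, P) = 5/2 + F (q(F, P) = (F - 5) + 15/2 = (-5 + F) + 15/2 = 5/2 + F)
q(K(-8), 0) - b = (5/2 + 2*(-8)²) - 1*1917 = (5/2 + 2*64) - 1917 = (5/2 + 128) - 1917 = 261/2 - 1917 = -3573/2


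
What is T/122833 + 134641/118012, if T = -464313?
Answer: -38256147803/14495767996 ≈ -2.6391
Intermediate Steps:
T/122833 + 134641/118012 = -464313/122833 + 134641/118012 = -38256147803/14495767996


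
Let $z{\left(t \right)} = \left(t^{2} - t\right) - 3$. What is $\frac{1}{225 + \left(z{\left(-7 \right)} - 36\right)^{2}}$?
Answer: $\frac{1}{514} \approx 0.0019455$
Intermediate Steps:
$z{\left(t \right)} = -3 + t^{2} - t$
$\frac{1}{225 + \left(z{\left(-7 \right)} - 36\right)^{2}} = \frac{1}{225 + \left(\left(-3 + \left(-7\right)^{2} - -7\right) - 36\right)^{2}} = \frac{1}{225 + \left(\left(-3 + 49 + 7\right) - 36\right)^{2}} = \frac{1}{225 + \left(53 - 36\right)^{2}} = \frac{1}{225 + 17^{2}} = \frac{1}{225 + 289} = \frac{1}{514}$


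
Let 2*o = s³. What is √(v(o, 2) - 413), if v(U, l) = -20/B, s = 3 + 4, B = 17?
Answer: I*√119697/17 ≈ 20.351*I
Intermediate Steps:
s = 7
o = 343/2 (o = (½)*7³ = (½)*343 = 343/2 ≈ 171.50)
v(U, l) = -20/17
√(v(o, 2) - 413) = √(-20/17 - 413) = √(-7041/17) = I*√119697/17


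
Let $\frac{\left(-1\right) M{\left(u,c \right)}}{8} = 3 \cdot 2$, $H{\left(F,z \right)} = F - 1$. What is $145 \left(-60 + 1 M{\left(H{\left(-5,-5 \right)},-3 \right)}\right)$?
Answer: $-15660$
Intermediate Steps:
$H{\left(F,z \right)} = -1 + F$
$M{\left(u,c \right)} = -48$ ($M{\left(u,c \right)} = - 8 \cdot 3 \cdot 2 = \left(-8\right) 6 = -48$)
$145 \left(-60 + 1 M{\left(H{\left(-5,-5 \right)},-3 \right)}\right) = 145 \left(-60 + 1 \left(-48\right)\right) = 145 \left(-60 - 48\right) = 145 \left(-108\right) = -15660$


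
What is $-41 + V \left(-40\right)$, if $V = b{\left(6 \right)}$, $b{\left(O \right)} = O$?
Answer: $-281$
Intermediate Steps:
$V = 6$
$-41 + V \left(-40\right) = -41 + 6 \left(-40\right) = -41 - 240 = -281$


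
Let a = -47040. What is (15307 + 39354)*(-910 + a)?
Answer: -2620994950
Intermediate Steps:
(15307 + 39354)*(-910 + a) = (15307 + 39354)*(-910 - 47040) = 54661*(-47950) = -2620994950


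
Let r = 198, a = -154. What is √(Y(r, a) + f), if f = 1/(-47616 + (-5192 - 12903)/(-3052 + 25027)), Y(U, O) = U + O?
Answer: √1927041500582843819/209275939 ≈ 6.6332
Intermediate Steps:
Y(U, O) = O + U
f = -4395/209275939 (f = 1/(-47616 - 18095/21975) = 1/(-47616 - 18095*1/21975) = 1/(-47616 - 3619/4395) = 1/(-209275939/4395) = -4395/209275939 ≈ -2.1001e-5)
√(Y(r, a) + f) = √((-154 + 198) - 4395/209275939) = √(44 - 4395/209275939) = √(9208136921/209275939) = √1927041500582843819/209275939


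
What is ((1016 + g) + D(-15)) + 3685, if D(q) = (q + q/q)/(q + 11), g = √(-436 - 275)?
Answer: 9409/2 + 3*I*√79 ≈ 4704.5 + 26.665*I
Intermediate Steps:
g = 3*I*√79 (g = √(-711) = 3*I*√79 ≈ 26.665*I)
D(q) = (1 + q)/(11 + q) (D(q) = (q + 1)/(11 + q) = (1 + q)/(11 + q))
((1016 + g) + D(-15)) + 3685 = ((1016 + 3*I*√79) + (1 - 15)/(11 - 15)) + 3685 = ((1016 + 3*I*√79) - 14/(-4)) + 3685 = ((1016 + 3*I*√79) - ¼*(-14)) + 3685 = ((1016 + 3*I*√79) + 7/2) + 3685 = (2039/2 + 3*I*√79) + 3685 = 9409/2 + 3*I*√79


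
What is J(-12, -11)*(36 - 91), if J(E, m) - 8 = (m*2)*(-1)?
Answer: -1650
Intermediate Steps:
J(E, m) = 8 - 2*m (J(E, m) = 8 + (m*2)*(-1) = 8 + (2*m)*(-1) = 8 - 2*m)
J(-12, -11)*(36 - 91) = (8 - 2*(-11))*(36 - 91) = (8 + 22)*(-55) = 30*(-55) = -1650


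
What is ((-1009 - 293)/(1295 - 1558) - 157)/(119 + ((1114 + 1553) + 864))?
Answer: -39989/959950 ≈ -0.041657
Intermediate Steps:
((-1009 - 293)/(1295 - 1558) - 157)/(119 + ((1114 + 1553) + 864)) = (-1302/(-263) - 157)/(119 + (2667 + 864)) = (-1302*(-1/263) - 157)/(119 + 3531) = (1302/263 - 157)/3650 = -39989/263*1/3650 = -39989/959950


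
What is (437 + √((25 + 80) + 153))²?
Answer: (437 + √258)² ≈ 2.0527e+5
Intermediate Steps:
(437 + √((25 + 80) + 153))² = (437 + √(105 + 153))² = (437 + √258)²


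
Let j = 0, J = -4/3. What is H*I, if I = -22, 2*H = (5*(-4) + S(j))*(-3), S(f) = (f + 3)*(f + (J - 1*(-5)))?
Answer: -297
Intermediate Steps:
J = -4/3 (J = -4*⅓ = -4/3 ≈ -1.3333)
S(f) = (3 + f)*(11/3 + f) (S(f) = (f + 3)*(f + (-4/3 - 1*(-5))) = (3 + f)*(f + (-4/3 + 5)) = (3 + f)*(f + 11/3) = (3 + f)*(11/3 + f))
H = 27/2 (H = ((5*(-4) + (11 + 0² + (20/3)*0))*(-3))/2 = ((-20 + (11 + 0 + 0))*(-3))/2 = ((-20 + 11)*(-3))/2 = (-9*(-3))/2 = (½)*27 = 27/2 ≈ 13.500)
H*I = (27/2)*(-22) = -297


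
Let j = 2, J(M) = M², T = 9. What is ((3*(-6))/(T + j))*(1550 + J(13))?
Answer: -30942/11 ≈ -2812.9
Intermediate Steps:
((3*(-6))/(T + j))*(1550 + J(13)) = ((3*(-6))/(9 + 2))*(1550 + 13²) = (-18/11)*(1550 + 169) = -18*1/11*1719 = -18/11*1719 = -30942/11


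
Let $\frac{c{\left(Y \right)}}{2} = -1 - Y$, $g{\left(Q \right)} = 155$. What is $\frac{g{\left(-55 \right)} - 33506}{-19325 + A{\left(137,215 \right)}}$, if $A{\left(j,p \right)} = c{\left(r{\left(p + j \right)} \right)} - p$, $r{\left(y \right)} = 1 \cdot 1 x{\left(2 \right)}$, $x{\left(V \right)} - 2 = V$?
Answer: $\frac{33351}{19550} \approx 1.7059$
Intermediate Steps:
$x{\left(V \right)} = 2 + V$
$r{\left(y \right)} = 4$ ($r{\left(y \right)} = 1 \cdot 1 \left(2 + 2\right) = 1 \cdot 4 = 4$)
$c{\left(Y \right)} = -2 - 2 Y$ ($c{\left(Y \right)} = 2 \left(-1 - Y\right) = -2 - 2 Y$)
$A{\left(j,p \right)} = -10 - p$ ($A{\left(j,p \right)} = \left(-2 - 8\right) - p = -10 - p$)
$\frac{g{\left(-55 \right)} - 33506}{-19325 + A{\left(137,215 \right)}} = \frac{155 - 33506}{-19325 - 225} = - \frac{33351}{-19325 - 225} = - \frac{33351}{-19550} = \left(-33351\right) \left(- \frac{1}{19550}\right) = \frac{33351}{19550}$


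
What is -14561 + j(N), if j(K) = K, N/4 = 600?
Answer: -12161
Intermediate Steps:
N = 2400 (N = 4*600 = 2400)
-14561 + j(N) = -14561 + 2400 = -12161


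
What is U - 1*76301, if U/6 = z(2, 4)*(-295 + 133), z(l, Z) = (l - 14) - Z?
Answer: -60749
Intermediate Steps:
z(l, Z) = -14 + l - Z (z(l, Z) = (-14 + l) - Z = -14 + l - Z)
U = 15552 (U = 6*((-14 + 2 - 1*4)*(-295 + 133)) = 6*((-14 + 2 - 4)*(-162)) = 6*(-16*(-162)) = 6*2592 = 15552)
U - 1*76301 = 15552 - 1*76301 = 15552 - 76301 = -60749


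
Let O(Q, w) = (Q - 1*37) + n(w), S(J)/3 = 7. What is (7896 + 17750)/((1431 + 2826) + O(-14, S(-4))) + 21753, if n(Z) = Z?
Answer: 91975577/4227 ≈ 21759.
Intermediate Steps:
S(J) = 21 (S(J) = 3*7 = 21)
O(Q, w) = -37 + Q + w (O(Q, w) = (Q - 1*37) + w = (Q - 37) + w = (-37 + Q) + w = -37 + Q + w)
(7896 + 17750)/((1431 + 2826) + O(-14, S(-4))) + 21753 = (7896 + 17750)/((1431 + 2826) + (-37 - 14 + 21)) + 21753 = 25646/(4257 - 30) + 21753 = 25646/4227 + 21753 = 91975577/4227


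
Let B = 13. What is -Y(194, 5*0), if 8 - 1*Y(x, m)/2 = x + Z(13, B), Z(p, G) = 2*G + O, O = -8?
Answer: 408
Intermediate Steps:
Z(p, G) = -8 + 2*G (Z(p, G) = 2*G - 8 = -8 + 2*G)
Y(x, m) = -20 - 2*x (Y(x, m) = 16 - 2*(x + (-8 + 2*13)) = 16 - 2*(x + (-8 + 26)) = 16 - 2*(x + 18) = 16 - 2*(18 + x) = 16 + (-36 - 2*x) = -20 - 2*x)
-Y(194, 5*0) = -(-20 - 2*194) = -(-20 - 388) = -1*(-408) = 408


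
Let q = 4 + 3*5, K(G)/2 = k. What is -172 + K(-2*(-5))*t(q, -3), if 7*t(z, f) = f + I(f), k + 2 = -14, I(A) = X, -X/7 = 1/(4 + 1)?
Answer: -5316/35 ≈ -151.89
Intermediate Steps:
X = -7/5 (X = -7/(4 + 1) = -7/5 ≈ -1.4000)
I(A) = -7/5
k = -16 (k = -2 - 14 = -16)
K(G) = -32 (K(G) = 2*(-16) = -32)
q = 19 (q = 4 + 15 = 19)
t(z, f) = -⅕ + f/7 (t(z, f) = (f - 7/5)/7 = (-7/5 + f)/7 = -⅕ + f/7)
-172 + K(-2*(-5))*t(q, -3) = -172 - 32*(-⅕ + (⅐)*(-3)) = -172 - 32*(-⅕ - 3/7) = -172 - 32*(-22/35) = -172 + 704/35 = -5316/35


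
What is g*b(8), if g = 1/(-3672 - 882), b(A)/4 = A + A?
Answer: -32/2277 ≈ -0.014054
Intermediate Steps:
b(A) = 8*A (b(A) = 4*(A + A) = 4*(2*A) = 8*A)
g = -1/4554 (g = 1/(-4554) = -1/4554 ≈ -0.00021959)
g*b(8) = -4*8/2277 = -1/4554*64 = -32/2277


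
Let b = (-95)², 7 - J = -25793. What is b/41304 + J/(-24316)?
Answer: -211547825/251087016 ≈ -0.84253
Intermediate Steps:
J = 25800 (J = 7 - 1*(-25793) = 7 + 25793 = 25800)
b = 9025
b/41304 + J/(-24316) = 9025/41304 + 25800/(-24316) = 9025*(1/41304) + 25800*(-1/24316) = 9025/41304 - 6450/6079 = -211547825/251087016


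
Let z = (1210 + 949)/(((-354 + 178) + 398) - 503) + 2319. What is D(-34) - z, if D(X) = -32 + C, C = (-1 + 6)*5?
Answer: -651447/281 ≈ -2318.3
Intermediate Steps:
C = 25 (C = 5*5 = 25)
D(X) = -7 (D(X) = -32 + 25 = -7)
z = 649480/281 (z = 2159/((-176 + 398) - 503) + 2319 = 2159/(222 - 503) + 2319 = 2159/(-281) + 2319 = 2159*(-1/281) + 2319 = -2159/281 + 2319 = 649480/281 ≈ 2311.3)
D(-34) - z = -7 - 1*649480/281 = -7 - 649480/281 = -651447/281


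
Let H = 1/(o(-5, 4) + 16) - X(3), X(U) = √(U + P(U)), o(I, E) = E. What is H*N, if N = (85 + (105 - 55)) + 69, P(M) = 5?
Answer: 51/5 - 408*√2 ≈ -566.80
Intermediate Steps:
X(U) = √(5 + U) (X(U) = √(U + 5) = √(5 + U))
N = 204 (N = (85 + 50) + 69 = 135 + 69 = 204)
H = 1/20 - 2*√2 (H = 1/(4 + 16) - √(5 + 3) = 1/20 - √8 = 1/20 - 2*√2 ≈ -2.7784)
H*N = (1/20 - 2*√2)*204 = 51/5 - 408*√2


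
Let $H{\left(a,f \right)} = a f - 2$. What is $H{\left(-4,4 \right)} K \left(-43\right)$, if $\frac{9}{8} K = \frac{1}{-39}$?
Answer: $- \frac{688}{39} \approx -17.641$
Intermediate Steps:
$H{\left(a,f \right)} = -2 + a f$
$K = - \frac{8}{351}$ ($K = \frac{8}{9 \left(-39\right)} = \frac{8}{9} \left(- \frac{1}{39}\right) = - \frac{8}{351} \approx -0.022792$)
$H{\left(-4,4 \right)} K \left(-43\right) = \left(-2 - 16\right) \left(- \frac{8}{351}\right) \left(-43\right) = \left(-18\right) \left(- \frac{8}{351}\right) \left(-43\right) = \frac{16}{39} \left(-43\right) = - \frac{688}{39}$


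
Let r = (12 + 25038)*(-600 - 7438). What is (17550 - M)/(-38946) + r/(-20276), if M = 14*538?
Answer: 980205996554/98708637 ≈ 9930.3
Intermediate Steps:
M = 7532
r = -201351900 (r = 25050*(-8038) = -201351900)
(17550 - M)/(-38946) + r/(-20276) = (17550 - 1*7532)/(-38946) - 201351900/(-20276) = (17550 - 7532)*(-1/38946) - 201351900*(-1/20276) = 10018*(-1/38946) + 50337975/5069 = -5009/19473 + 50337975/5069 = 980205996554/98708637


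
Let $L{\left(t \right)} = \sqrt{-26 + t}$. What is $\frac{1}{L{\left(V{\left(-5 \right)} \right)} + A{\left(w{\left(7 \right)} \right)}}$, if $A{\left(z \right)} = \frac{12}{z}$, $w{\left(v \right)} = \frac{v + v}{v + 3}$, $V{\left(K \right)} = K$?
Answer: $\frac{420}{5119} - \frac{49 i \sqrt{31}}{5119} \approx 0.082047 - 0.053296 i$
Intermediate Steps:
$w{\left(v \right)} = \frac{2 v}{3 + v}$
$\frac{1}{L{\left(V{\left(-5 \right)} \right)} + A{\left(w{\left(7 \right)} \right)}} = \frac{1}{\sqrt{-26 - 5} + \frac{12}{2 \cdot 7 \frac{1}{3 + 7}}} = \frac{1}{\sqrt{-31} + \frac{12}{2 \cdot 7 \cdot \frac{1}{10}}} = \frac{1}{i \sqrt{31} + \frac{12}{2 \cdot 7 \cdot \frac{1}{10}}} = \frac{1}{i \sqrt{31} + \frac{12}{\frac{7}{5}}} = \frac{1}{i \sqrt{31} + 12 \cdot \frac{5}{7}} = \frac{1}{i \sqrt{31} + \frac{60}{7}} = \frac{1}{\frac{60}{7} + i \sqrt{31}}$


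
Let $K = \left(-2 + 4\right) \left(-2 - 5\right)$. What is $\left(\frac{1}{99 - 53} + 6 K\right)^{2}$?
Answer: $\frac{14922769}{2116} \approx 7052.4$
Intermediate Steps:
$K = -14$ ($K = 2 \left(-7\right) = -14$)
$\left(\frac{1}{99 - 53} + 6 K\right)^{2} = \left(\frac{1}{99 - 53} + 6 \left(-14\right)\right)^{2} = \left(\frac{1}{46} - 84\right)^{2} = \left(- \frac{3863}{46}\right)^{2} = \frac{14922769}{2116}$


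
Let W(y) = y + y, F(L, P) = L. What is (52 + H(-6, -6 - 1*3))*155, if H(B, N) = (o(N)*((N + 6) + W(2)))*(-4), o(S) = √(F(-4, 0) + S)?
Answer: 8060 - 620*I*√13 ≈ 8060.0 - 2235.4*I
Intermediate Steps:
W(y) = 2*y
o(S) = √(-4 + S)
H(B, N) = -4*√(-4 + N)*(10 + N) (H(B, N) = (√(-4 + N)*((N + 6) + 2*2))*(-4) = (√(-4 + N)*((6 + N) + 4))*(-4) = (√(-4 + N)*(10 + N))*(-4) = -4*√(-4 + N)*(10 + N))
(52 + H(-6, -6 - 1*3))*155 = (52 + 4*√(-4 + (-6 - 1*3))*(-10 - (-6 - 1*3)))*155 = (52 + 4*√(-4 + (-6 - 3))*(-10 - (-6 - 3)))*155 = (52 + 4*√(-4 - 9)*(-10 - 1*(-9)))*155 = (52 + 4*√(-13)*(-10 + 9))*155 = (52 + 4*(I*√13)*(-1))*155 = (52 - 4*I*√13)*155 = 8060 - 620*I*√13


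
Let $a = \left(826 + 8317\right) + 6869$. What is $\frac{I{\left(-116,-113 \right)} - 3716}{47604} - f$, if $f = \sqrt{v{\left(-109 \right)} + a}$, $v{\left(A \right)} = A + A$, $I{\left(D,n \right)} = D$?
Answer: $- \frac{958}{11901} - \sqrt{15794} \approx -125.75$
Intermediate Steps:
$v{\left(A \right)} = 2 A$
$a = 16012$ ($a = 9143 + 6869 = 16012$)
$f = \sqrt{15794}$ ($f = \sqrt{2 \left(-109\right) + 16012} = \sqrt{-218 + 16012} = \sqrt{15794} \approx 125.67$)
$\frac{I{\left(-116,-113 \right)} - 3716}{47604} - f = \frac{-116 - 3716}{47604} - \sqrt{15794} = \left(-116 - 3716\right) \frac{1}{47604} - \sqrt{15794} = \left(-3832\right) \frac{1}{47604} - \sqrt{15794} = - \frac{958}{11901} - \sqrt{15794}$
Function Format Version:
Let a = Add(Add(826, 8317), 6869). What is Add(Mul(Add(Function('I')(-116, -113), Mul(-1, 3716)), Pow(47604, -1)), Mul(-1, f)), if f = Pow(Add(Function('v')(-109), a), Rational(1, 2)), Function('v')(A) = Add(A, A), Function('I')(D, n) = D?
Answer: Add(Rational(-958, 11901), Mul(-1, Pow(15794, Rational(1, 2)))) ≈ -125.75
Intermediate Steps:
Function('v')(A) = Mul(2, A)
a = 16012 (a = Add(9143, 6869) = 16012)
f = Pow(15794, Rational(1, 2)) (f = Pow(Add(Mul(2, -109), 16012), Rational(1, 2)) = Pow(Add(-218, 16012), Rational(1, 2)) = Pow(15794, Rational(1, 2)) ≈ 125.67)
Add(Mul(Add(Function('I')(-116, -113), Mul(-1, 3716)), Pow(47604, -1)), Mul(-1, f)) = Add(Mul(Add(-116, Mul(-1, 3716)), Pow(47604, -1)), Mul(-1, Pow(15794, Rational(1, 2)))) = Add(Mul(Add(-116, -3716), Rational(1, 47604)), Mul(-1, Pow(15794, Rational(1, 2)))) = Add(Mul(-3832, Rational(1, 47604)), Mul(-1, Pow(15794, Rational(1, 2)))) = Add(Rational(-958, 11901), Mul(-1, Pow(15794, Rational(1, 2))))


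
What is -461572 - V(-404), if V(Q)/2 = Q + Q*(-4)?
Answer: -463996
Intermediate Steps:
V(Q) = -6*Q (V(Q) = 2*(Q + Q*(-4)) = 2*(Q - 4*Q) = 2*(-3*Q) = -6*Q)
-461572 - V(-404) = -461572 - (-6)*(-404) = -461572 - 1*2424 = -461572 - 2424 = -463996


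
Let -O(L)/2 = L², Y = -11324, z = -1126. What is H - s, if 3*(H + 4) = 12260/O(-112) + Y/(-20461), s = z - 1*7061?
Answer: 450059379053/54999168 ≈ 8183.0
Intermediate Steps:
s = -8187 (s = -1126 - 1*7061 = -1126 - 7061 = -8187)
O(L) = -2*L²
H = -218809363/54999168 (H = -4 + (12260/((-2*(-112)²)) - 11324/(-20461))/3 = -4 + (12260/((-2*12544)) - 11324*(-1/20461))/3 = -4 + (12260/(-25088) + 11324/20461)/3 = -4 + (12260*(-1/25088) + 11324/20461)/3 = -4 + (-3065/6272 + 11324/20461)/3 = -4 + (⅓)*(1187309/18333056) = -4 + 1187309/54999168 = -218809363/54999168 ≈ -3.9784)
H - s = -218809363/54999168 - 1*(-8187) = -218809363/54999168 + 8187 = 450059379053/54999168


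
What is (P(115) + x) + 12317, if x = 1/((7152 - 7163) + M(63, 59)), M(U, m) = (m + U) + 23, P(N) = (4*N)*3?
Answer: 1835399/134 ≈ 13697.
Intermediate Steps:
P(N) = 12*N
M(U, m) = 23 + U + m (M(U, m) = (U + m) + 23 = 23 + U + m)
x = 1/134 (x = 1/((7152 - 7163) + (23 + 63 + 59)) = 1/(-11 + 145) = 1/134 ≈ 0.0074627)
(P(115) + x) + 12317 = (12*115 + 1/134) + 12317 = (1380 + 1/134) + 12317 = 184921/134 + 12317 = 1835399/134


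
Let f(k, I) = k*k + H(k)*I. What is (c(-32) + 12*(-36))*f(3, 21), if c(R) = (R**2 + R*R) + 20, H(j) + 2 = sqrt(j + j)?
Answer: -53988 + 34356*sqrt(6) ≈ 30167.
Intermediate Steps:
H(j) = -2 + sqrt(2)*sqrt(j) (H(j) = -2 + sqrt(j + j) = -2 + sqrt(2*j) = -2 + sqrt(2)*sqrt(j))
c(R) = 20 + 2*R**2 (c(R) = (R**2 + R**2) + 20 = 2*R**2 + 20 = 20 + 2*R**2)
f(k, I) = k**2 + I*(-2 + sqrt(2)*sqrt(k)) (f(k, I) = k*k + (-2 + sqrt(2)*sqrt(k))*I = k**2 + I*(-2 + sqrt(2)*sqrt(k)))
(c(-32) + 12*(-36))*f(3, 21) = ((20 + 2*(-32)**2) + 12*(-36))*(3**2 + 21*(-2 + sqrt(2)*sqrt(3))) = ((20 + 2*1024) - 432)*(9 + 21*(-2 + sqrt(6))) = ((20 + 2048) - 432)*(9 + (-42 + 21*sqrt(6))) = (2068 - 432)*(-33 + 21*sqrt(6)) = 1636*(-33 + 21*sqrt(6)) = -53988 + 34356*sqrt(6)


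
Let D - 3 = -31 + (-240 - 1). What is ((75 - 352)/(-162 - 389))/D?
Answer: -277/148219 ≈ -0.0018689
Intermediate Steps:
D = -269 (D = 3 + (-31 + (-240 - 1)) = 3 + (-31 - 241) = 3 - 272 = -269)
((75 - 352)/(-162 - 389))/D = ((75 - 352)/(-162 - 389))/(-269) = -277/(-551)*(-1/269) = -277*(-1/551)*(-1/269) = (277/551)*(-1/269) = -277/148219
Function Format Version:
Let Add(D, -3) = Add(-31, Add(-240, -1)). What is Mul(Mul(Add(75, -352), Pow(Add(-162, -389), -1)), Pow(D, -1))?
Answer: Rational(-277, 148219) ≈ -0.0018689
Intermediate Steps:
D = -269 (D = Add(3, Add(-31, Add(-240, -1))) = Add(3, Add(-31, -241)) = Add(3, -272) = -269)
Mul(Mul(Add(75, -352), Pow(Add(-162, -389), -1)), Pow(D, -1)) = Mul(Mul(Add(75, -352), Pow(Add(-162, -389), -1)), Pow(-269, -1)) = Mul(Mul(-277, Pow(-551, -1)), Rational(-1, 269)) = Mul(Mul(-277, Rational(-1, 551)), Rational(-1, 269)) = Mul(Rational(277, 551), Rational(-1, 269)) = Rational(-277, 148219)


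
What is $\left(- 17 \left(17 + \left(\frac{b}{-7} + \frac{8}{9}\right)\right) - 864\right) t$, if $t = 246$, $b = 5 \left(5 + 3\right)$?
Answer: $- \frac{5532622}{21} \approx -2.6346 \cdot 10^{5}$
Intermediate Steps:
$b = 40$ ($b = 5 \cdot 8 = 40$)
$\left(- 17 \left(17 + \left(\frac{b}{-7} + \frac{8}{9}\right)\right) - 864\right) t = \left(- 17 \left(17 + \left(\frac{40}{-7} + \frac{8}{9}\right)\right) - 864\right) 246 = \left(- 17 \left(17 + \left(40 \left(- \frac{1}{7}\right) + 8 \cdot \frac{1}{9}\right)\right) - 864\right) 246 = \left(- 17 \left(17 + \left(- \frac{40}{7} + \frac{8}{9}\right)\right) - 864\right) 246 = \left(- 17 \left(17 - \frac{304}{63}\right) - 864\right) 246 = \left(\left(-17\right) \frac{767}{63} - 864\right) 246 = \left(- \frac{13039}{63} - 864\right) 246 = \left(- \frac{67471}{63}\right) 246 = - \frac{5532622}{21}$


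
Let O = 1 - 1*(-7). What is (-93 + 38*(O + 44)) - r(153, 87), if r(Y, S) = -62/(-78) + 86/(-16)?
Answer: 588925/312 ≈ 1887.6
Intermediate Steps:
O = 8 (O = 1 + 7 = 8)
r(Y, S) = -1429/312 (r(Y, S) = -62*(-1/78) + 86*(-1/16) = 31/39 - 43/8 = -1429/312)
(-93 + 38*(O + 44)) - r(153, 87) = (-93 + 38*(8 + 44)) - 1*(-1429/312) = (-93 + 38*52) + 1429/312 = (-93 + 1976) + 1429/312 = 1883 + 1429/312 = 588925/312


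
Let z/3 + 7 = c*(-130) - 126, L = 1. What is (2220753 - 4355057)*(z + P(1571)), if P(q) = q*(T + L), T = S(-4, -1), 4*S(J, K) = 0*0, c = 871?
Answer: 722500321472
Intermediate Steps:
S(J, K) = 0 (S(J, K) = (0*0)/4 = (¼)*0 = 0)
T = 0
P(q) = q (P(q) = q*(0 + 1) = q*1 = q)
z = -340089 (z = -21 + 3*(871*(-130) - 126) = -21 + 3*(-113230 - 126) = -21 + 3*(-113356) = -21 - 340068 = -340089)
(2220753 - 4355057)*(z + P(1571)) = (2220753 - 4355057)*(-340089 + 1571) = -2134304*(-338518) = 722500321472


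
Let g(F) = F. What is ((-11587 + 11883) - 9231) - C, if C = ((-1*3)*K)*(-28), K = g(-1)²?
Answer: -9019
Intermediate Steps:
K = 1 (K = (-1)² = 1)
C = 84 (C = (-1*3*1)*(-28) = -3*1*(-28) = -3*(-28) = 84)
((-11587 + 11883) - 9231) - C = ((-11587 + 11883) - 9231) - 1*84 = (296 - 9231) - 84 = -8935 - 84 = -9019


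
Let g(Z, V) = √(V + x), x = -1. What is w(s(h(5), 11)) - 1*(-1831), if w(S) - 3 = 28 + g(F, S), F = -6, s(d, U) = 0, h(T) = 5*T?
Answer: 1862 + I ≈ 1862.0 + 1.0*I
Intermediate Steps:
g(Z, V) = √(-1 + V) (g(Z, V) = √(V - 1) = √(-1 + V))
w(S) = 31 + √(-1 + S) (w(S) = 3 + (28 + √(-1 + S)) = 31 + √(-1 + S))
w(s(h(5), 11)) - 1*(-1831) = (31 + √(-1 + 0)) - 1*(-1831) = (31 + √(-1)) + 1831 = (31 + I) + 1831 = 1862 + I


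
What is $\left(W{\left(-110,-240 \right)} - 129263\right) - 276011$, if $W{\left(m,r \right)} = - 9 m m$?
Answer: $-514174$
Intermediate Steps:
$W{\left(m,r \right)} = - 9 m^{2}$
$\left(W{\left(-110,-240 \right)} - 129263\right) - 276011 = \left(- 9 \left(-110\right)^{2} - 129263\right) - 276011 = \left(\left(-9\right) 12100 - 129263\right) - 276011 = \left(-108900 - 129263\right) - 276011 = -238163 - 276011 = -514174$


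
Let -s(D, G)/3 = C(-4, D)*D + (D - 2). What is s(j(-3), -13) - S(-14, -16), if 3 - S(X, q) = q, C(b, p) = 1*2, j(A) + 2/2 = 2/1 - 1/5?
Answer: -101/5 ≈ -20.200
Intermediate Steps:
j(A) = 4/5 (j(A) = -1 + (2/1 - 1/5) = -1 + (2*1 - 1*1/5) = -1 + (2 - 1/5) = -1 + 9/5 = 4/5)
C(b, p) = 2
s(D, G) = 6 - 9*D (s(D, G) = -3*(2*D + (D - 2)) = -3*(2*D + (-2 + D)) = -3*(-2 + 3*D) = 6 - 9*D)
S(X, q) = 3 - q
s(j(-3), -13) - S(-14, -16) = (6 - 9*4/5) - (3 - 1*(-16)) = (6 - 36/5) - (3 + 16) = -6/5 - 1*19 = -6/5 - 19 = -101/5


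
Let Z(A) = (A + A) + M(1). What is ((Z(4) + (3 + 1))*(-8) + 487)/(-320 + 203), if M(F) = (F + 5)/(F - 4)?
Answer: -407/117 ≈ -3.4786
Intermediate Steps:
M(F) = (5 + F)/(-4 + F)
Z(A) = -2 + 2*A (Z(A) = (A + A) + (5 + 1)/(-4 + 1) = 2*A + 6/(-3) = 2*A - ⅓*6 = 2*A - 2 = -2 + 2*A)
((Z(4) + (3 + 1))*(-8) + 487)/(-320 + 203) = (((-2 + 2*4) + (3 + 1))*(-8) + 487)/(-320 + 203) = (((-2 + 8) + 4)*(-8) + 487)/(-117) = ((6 + 4)*(-8) + 487)*(-1/117) = (10*(-8) + 487)*(-1/117) = (-80 + 487)*(-1/117) = 407*(-1/117) = -407/117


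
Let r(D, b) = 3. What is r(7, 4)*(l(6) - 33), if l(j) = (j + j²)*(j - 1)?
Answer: 531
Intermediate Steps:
l(j) = (-1 + j)*(j + j²) (l(j) = (j + j²)*(-1 + j) = (-1 + j)*(j + j²))
r(7, 4)*(l(6) - 33) = 3*((6³ - 1*6) - 33) = 3*((216 - 6) - 33) = 3*(210 - 33) = 3*177 = 531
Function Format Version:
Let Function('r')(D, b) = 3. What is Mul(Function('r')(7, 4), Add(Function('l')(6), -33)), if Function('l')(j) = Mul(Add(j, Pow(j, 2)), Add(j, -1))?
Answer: 531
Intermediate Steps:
Function('l')(j) = Mul(Add(-1, j), Add(j, Pow(j, 2))) (Function('l')(j) = Mul(Add(j, Pow(j, 2)), Add(-1, j)) = Mul(Add(-1, j), Add(j, Pow(j, 2))))
Mul(Function('r')(7, 4), Add(Function('l')(6), -33)) = Mul(3, Add(Add(Pow(6, 3), Mul(-1, 6)), -33)) = Mul(3, Add(Add(216, -6), -33)) = Mul(3, Add(210, -33)) = Mul(3, 177) = 531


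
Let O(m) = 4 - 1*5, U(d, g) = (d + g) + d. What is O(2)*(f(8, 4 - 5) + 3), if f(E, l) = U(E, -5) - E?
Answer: -6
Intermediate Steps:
U(d, g) = g + 2*d
O(m) = -1 (O(m) = 4 - 5 = -1)
f(E, l) = -5 + E (f(E, l) = (-5 + 2*E) - E = -5 + E)
O(2)*(f(8, 4 - 5) + 3) = -((-5 + 8) + 3) = -(3 + 3) = -1*6 = -6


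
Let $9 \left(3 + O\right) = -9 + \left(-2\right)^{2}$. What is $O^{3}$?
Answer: $- \frac{32768}{729} \approx -44.949$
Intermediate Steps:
$O = - \frac{32}{9}$ ($O = -3 + \frac{-9 + \left(-2\right)^{2}}{9} = -3 + \frac{-9 + 4}{9} = -3 + \frac{1}{9} \left(-5\right) = -3 - \frac{5}{9} = - \frac{32}{9} \approx -3.5556$)
$O^{3} = \left(- \frac{32}{9}\right)^{3} = - \frac{32768}{729}$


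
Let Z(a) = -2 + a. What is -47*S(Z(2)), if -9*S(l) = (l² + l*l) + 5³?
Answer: 5875/9 ≈ 652.78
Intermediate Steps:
S(l) = -125/9 - 2*l²/9 (S(l) = -((l² + l*l) + 5³)/9 = -((l² + l²) + 125)/9 = -(2*l² + 125)/9 = -(125 + 2*l²)/9 = -125/9 - 2*l²/9)
-47*S(Z(2)) = -47*(-125/9 - 2*(-2 + 2)²/9) = -47*(-125/9 - 2/9*0²) = -47*(-125/9 - 2/9*0) = -47*(-125/9 + 0) = -47*(-125/9) = 5875/9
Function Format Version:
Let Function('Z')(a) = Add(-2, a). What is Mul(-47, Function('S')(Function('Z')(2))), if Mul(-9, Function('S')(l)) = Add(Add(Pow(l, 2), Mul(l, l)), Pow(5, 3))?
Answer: Rational(5875, 9) ≈ 652.78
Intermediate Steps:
Function('S')(l) = Add(Rational(-125, 9), Mul(Rational(-2, 9), Pow(l, 2))) (Function('S')(l) = Mul(Rational(-1, 9), Add(Add(Pow(l, 2), Mul(l, l)), Pow(5, 3))) = Mul(Rational(-1, 9), Add(Add(Pow(l, 2), Pow(l, 2)), 125)) = Mul(Rational(-1, 9), Add(Mul(2, Pow(l, 2)), 125)) = Mul(Rational(-1, 9), Add(125, Mul(2, Pow(l, 2)))) = Add(Rational(-125, 9), Mul(Rational(-2, 9), Pow(l, 2))))
Mul(-47, Function('S')(Function('Z')(2))) = Mul(-47, Add(Rational(-125, 9), Mul(Rational(-2, 9), Pow(Add(-2, 2), 2)))) = Mul(-47, Add(Rational(-125, 9), Mul(Rational(-2, 9), Pow(0, 2)))) = Mul(-47, Add(Rational(-125, 9), Mul(Rational(-2, 9), 0))) = Mul(-47, Add(Rational(-125, 9), 0)) = Mul(-47, Rational(-125, 9)) = Rational(5875, 9)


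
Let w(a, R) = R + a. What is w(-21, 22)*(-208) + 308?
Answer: 100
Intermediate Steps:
w(-21, 22)*(-208) + 308 = (22 - 21)*(-208) + 308 = 1*(-208) + 308 = -208 + 308 = 100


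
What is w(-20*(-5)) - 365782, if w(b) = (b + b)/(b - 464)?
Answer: -33286212/91 ≈ -3.6578e+5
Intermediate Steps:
w(b) = 2*b/(-464 + b) (w(b) = (2*b)/(-464 + b) = 2*b/(-464 + b))
w(-20*(-5)) - 365782 = 2*(-20*(-5))/(-464 - 20*(-5)) - 365782 = 2*100/(-464 + 100) - 365782 = 2*100/(-364) - 365782 = 2*100*(-1/364) - 365782 = -50/91 - 365782 = -33286212/91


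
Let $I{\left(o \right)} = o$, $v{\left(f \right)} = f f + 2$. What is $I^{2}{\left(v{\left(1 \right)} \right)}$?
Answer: $9$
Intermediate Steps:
$v{\left(f \right)} = 2 + f^{2}$ ($v{\left(f \right)} = f^{2} + 2 = 2 + f^{2}$)
$I^{2}{\left(v{\left(1 \right)} \right)} = \left(2 + 1^{2}\right)^{2} = \left(2 + 1\right)^{2} = 3^{2} = 9$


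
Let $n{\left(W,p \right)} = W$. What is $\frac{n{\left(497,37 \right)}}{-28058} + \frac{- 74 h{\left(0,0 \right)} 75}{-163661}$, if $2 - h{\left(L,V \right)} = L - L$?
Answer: $\frac{230104283}{4592000338} \approx 0.05011$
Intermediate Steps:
$h{\left(L,V \right)} = 2$ ($h{\left(L,V \right)} = 2 - \left(L - L\right) = 2 - 0 = 2 + 0 = 2$)
$\frac{n{\left(497,37 \right)}}{-28058} + \frac{- 74 h{\left(0,0 \right)} 75}{-163661} = \frac{497}{-28058} + \frac{\left(-74\right) 2 \cdot 75}{-163661} = 497 \left(- \frac{1}{28058}\right) + \left(-148\right) 75 \left(- \frac{1}{163661}\right) = - \frac{497}{28058} - - \frac{11100}{163661} = - \frac{497}{28058} + \frac{11100}{163661} = \frac{230104283}{4592000338}$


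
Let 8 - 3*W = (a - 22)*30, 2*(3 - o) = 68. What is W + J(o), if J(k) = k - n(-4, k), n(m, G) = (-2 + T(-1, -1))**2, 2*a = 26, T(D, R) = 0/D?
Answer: 173/3 ≈ 57.667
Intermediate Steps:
o = -31 (o = 3 - 1/2*68 = 3 - 34 = -31)
T(D, R) = 0
a = 13 (a = (1/2)*26 = 13)
n(m, G) = 4 (n(m, G) = (-2 + 0)**2 = (-2)**2 = 4)
J(k) = -4 + k (J(k) = k - 1*4 = k - 4 = -4 + k)
W = 278/3 (W = 8/3 - (13 - 22)*30/3 = 8/3 - (-3)*30 = 8/3 - 1/3*(-270) = 8/3 + 90 = 278/3 ≈ 92.667)
W + J(o) = 278/3 + (-4 - 31) = 278/3 - 35 = 173/3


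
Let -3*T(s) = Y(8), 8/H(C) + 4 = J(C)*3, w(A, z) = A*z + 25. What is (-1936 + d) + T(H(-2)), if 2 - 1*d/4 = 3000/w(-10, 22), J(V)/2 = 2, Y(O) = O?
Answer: -72896/39 ≈ -1869.1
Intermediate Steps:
J(V) = 4 (J(V) = 2*2 = 4)
w(A, z) = 25 + A*z
d = 904/13 (d = 8 - 12000/(25 - 10*22) = 8 - 12000/(25 - 220) = 8 - 12000/(-195) = 8 - 12000*(-1)/195 = 8 - 4*(-200/13) = 8 + 800/13 = 904/13 ≈ 69.538)
H(C) = 1 (H(C) = 8/(-4 + 4*3) = 8/(-4 + 12) = 8/8 = 8*(1/8) = 1)
T(s) = -8/3 (T(s) = -1/3*8 = -8/3)
(-1936 + d) + T(H(-2)) = (-1936 + 904/13) - 8/3 = -24264/13 - 8/3 = -72896/39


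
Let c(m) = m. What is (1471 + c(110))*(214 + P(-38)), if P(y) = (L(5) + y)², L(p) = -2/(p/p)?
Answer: 2867934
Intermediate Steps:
L(p) = -2 (L(p) = -2/1 = -2*1 = -2)
P(y) = (-2 + y)²
(1471 + c(110))*(214 + P(-38)) = (1471 + 110)*(214 + (-2 - 38)²) = 1581*(214 + (-40)²) = 1581*(214 + 1600) = 1581*1814 = 2867934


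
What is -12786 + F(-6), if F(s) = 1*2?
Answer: -12784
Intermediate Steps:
F(s) = 2
-12786 + F(-6) = -12786 + 2 = -12784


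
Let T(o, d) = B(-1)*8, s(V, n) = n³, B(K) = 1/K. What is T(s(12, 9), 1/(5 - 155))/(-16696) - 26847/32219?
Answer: -55997470/67241053 ≈ -0.83279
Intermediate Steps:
T(o, d) = -8 (T(o, d) = 8/(-1) = -1*8 = -8)
T(s(12, 9), 1/(5 - 155))/(-16696) - 26847/32219 = -8/(-16696) - 26847/32219 = -8*(-1/16696) - 26847*1/32219 = 1/2087 - 26847/32219 = -55997470/67241053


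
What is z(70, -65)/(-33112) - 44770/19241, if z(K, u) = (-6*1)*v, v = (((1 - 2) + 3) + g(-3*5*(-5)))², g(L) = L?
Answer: -398972453/318553996 ≈ -1.2524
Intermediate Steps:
v = 5929 (v = (((1 - 2) + 3) - 3*5*(-5))² = ((-1 + 3) - 15*(-5))² = (2 + 75)² = 77² = 5929)
z(K, u) = -35574 (z(K, u) = -6*1*5929 = -6*5929 = -35574)
z(70, -65)/(-33112) - 44770/19241 = -35574/(-33112) - 44770/19241 = -35574*(-1/33112) - 44770*1/19241 = 17787/16556 - 44770/19241 = -398972453/318553996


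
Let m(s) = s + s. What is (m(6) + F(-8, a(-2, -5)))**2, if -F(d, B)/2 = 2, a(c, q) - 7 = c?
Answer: 64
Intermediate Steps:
a(c, q) = 7 + c
F(d, B) = -4 (F(d, B) = -2*2 = -4)
m(s) = 2*s
(m(6) + F(-8, a(-2, -5)))**2 = (2*6 - 4)**2 = (12 - 4)**2 = 8**2 = 64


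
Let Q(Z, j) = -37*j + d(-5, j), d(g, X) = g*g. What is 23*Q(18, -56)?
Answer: 48231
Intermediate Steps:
d(g, X) = g²
Q(Z, j) = 25 - 37*j (Q(Z, j) = -37*j + (-5)² = -37*j + 25 = 25 - 37*j)
23*Q(18, -56) = 23*(25 - 37*(-56)) = 23*(25 + 2072) = 23*2097 = 48231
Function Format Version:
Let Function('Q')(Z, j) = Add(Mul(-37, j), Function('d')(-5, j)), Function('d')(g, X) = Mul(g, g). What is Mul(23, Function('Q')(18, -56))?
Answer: 48231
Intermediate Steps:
Function('d')(g, X) = Pow(g, 2)
Function('Q')(Z, j) = Add(25, Mul(-37, j)) (Function('Q')(Z, j) = Add(Mul(-37, j), Pow(-5, 2)) = Add(Mul(-37, j), 25) = Add(25, Mul(-37, j)))
Mul(23, Function('Q')(18, -56)) = Mul(23, Add(25, Mul(-37, -56))) = Mul(23, Add(25, 2072)) = Mul(23, 2097) = 48231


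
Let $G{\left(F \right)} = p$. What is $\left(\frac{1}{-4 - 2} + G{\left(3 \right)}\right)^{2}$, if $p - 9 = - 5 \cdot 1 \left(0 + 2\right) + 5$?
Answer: $\frac{529}{36} \approx 14.694$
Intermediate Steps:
$p = 4$ ($p = 9 + \left(- 5 \cdot 1 \left(0 + 2\right) + 5\right) = 9 + \left(- 5 \cdot 1 \cdot 2 + 5\right) = 9 + \left(\left(-5\right) 2 + 5\right) = 9 + \left(-10 + 5\right) = 9 - 5 = 4$)
$G{\left(F \right)} = 4$
$\left(\frac{1}{-4 - 2} + G{\left(3 \right)}\right)^{2} = \left(\frac{1}{-4 - 2} + 4\right)^{2} = \left(\frac{1}{-6} + 4\right)^{2} = \left(- \frac{1}{6} + 4\right)^{2} = \left(\frac{23}{6}\right)^{2} = \frac{529}{36}$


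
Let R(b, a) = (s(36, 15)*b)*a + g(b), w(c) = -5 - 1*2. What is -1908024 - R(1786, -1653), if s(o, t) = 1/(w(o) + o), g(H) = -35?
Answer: -1806187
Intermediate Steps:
w(c) = -7 (w(c) = -5 - 2 = -7)
s(o, t) = 1/(-7 + o)
R(b, a) = -35 + a*b/29 (R(b, a) = (b/(-7 + 36))*a - 35 = (b/29)*a - 35 = a*b/29 - 35 = -35 + a*b/29)
-1908024 - R(1786, -1653) = -1908024 - (-35 + (1/29)*(-1653)*1786) = -1908024 - (-35 - 101802) = -1908024 - 1*(-101837) = -1908024 + 101837 = -1806187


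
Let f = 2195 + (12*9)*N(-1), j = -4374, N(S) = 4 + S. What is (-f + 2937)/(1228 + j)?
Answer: -19/143 ≈ -0.13287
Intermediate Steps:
f = 2519 (f = 2195 + (12*9)*(4 - 1) = 2195 + 108*3 = 2195 + 324 = 2519)
(-f + 2937)/(1228 + j) = (-1*2519 + 2937)/(1228 - 4374) = (-2519 + 2937)/(-3146) = 418*(-1/3146) = -19/143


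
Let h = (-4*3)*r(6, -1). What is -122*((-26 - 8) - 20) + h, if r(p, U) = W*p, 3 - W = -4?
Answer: 6084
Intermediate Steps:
W = 7 (W = 3 - 1*(-4) = 3 + 4 = 7)
r(p, U) = 7*p
h = -504 (h = (-4*3)*(7*6) = -12*42 = -504)
-122*((-26 - 8) - 20) + h = -122*((-26 - 8) - 20) - 504 = -122*(-34 - 20) - 504 = -122*(-54) - 504 = 6588 - 504 = 6084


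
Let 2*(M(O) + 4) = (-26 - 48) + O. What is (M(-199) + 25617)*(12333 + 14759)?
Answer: 690209338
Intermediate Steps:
M(O) = -41 + O/2 (M(O) = -4 + ((-26 - 48) + O)/2 = -4 + (-74 + O)/2 = -4 + (-37 + O/2) = -41 + O/2)
(M(-199) + 25617)*(12333 + 14759) = ((-41 + (½)*(-199)) + 25617)*(12333 + 14759) = ((-41 - 199/2) + 25617)*27092 = (-281/2 + 25617)*27092 = (50953/2)*27092 = 690209338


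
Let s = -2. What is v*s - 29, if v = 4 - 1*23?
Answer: 9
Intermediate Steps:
v = -19 (v = 4 - 23 = -19)
v*s - 29 = -19*(-2) - 29 = 38 - 29 = 9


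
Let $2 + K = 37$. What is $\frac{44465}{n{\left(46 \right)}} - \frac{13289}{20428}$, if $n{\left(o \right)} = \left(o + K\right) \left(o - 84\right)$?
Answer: $- \frac{474617281}{31438692} \approx -15.097$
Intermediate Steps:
$K = 35$ ($K = -2 + 37 = 35$)
$n{\left(o \right)} = \left(-84 + o\right) \left(35 + o\right)$ ($n{\left(o \right)} = \left(o + 35\right) \left(o - 84\right) = \left(35 + o\right) \left(-84 + o\right) = \left(-84 + o\right) \left(35 + o\right)$)
$\frac{44465}{n{\left(46 \right)}} - \frac{13289}{20428} = \frac{44465}{-2940 + 46^{2} - 2254} - \frac{13289}{20428} = \frac{44465}{-2940 + 2116 - 2254} - \frac{13289}{20428} = \frac{44465}{-3078} - \frac{13289}{20428} = 44465 \left(- \frac{1}{3078}\right) - \frac{13289}{20428} = - \frac{44465}{3078} - \frac{13289}{20428} = - \frac{474617281}{31438692}$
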